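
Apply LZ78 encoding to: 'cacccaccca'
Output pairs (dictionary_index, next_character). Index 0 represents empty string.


LZ78 encoding steps:
Dictionary: {0: ''}
Step 1: w='' (idx 0), next='c' -> output (0, 'c'), add 'c' as idx 1
Step 2: w='' (idx 0), next='a' -> output (0, 'a'), add 'a' as idx 2
Step 3: w='c' (idx 1), next='c' -> output (1, 'c'), add 'cc' as idx 3
Step 4: w='c' (idx 1), next='a' -> output (1, 'a'), add 'ca' as idx 4
Step 5: w='cc' (idx 3), next='c' -> output (3, 'c'), add 'ccc' as idx 5
Step 6: w='a' (idx 2), end of input -> output (2, '')


Encoded: [(0, 'c'), (0, 'a'), (1, 'c'), (1, 'a'), (3, 'c'), (2, '')]


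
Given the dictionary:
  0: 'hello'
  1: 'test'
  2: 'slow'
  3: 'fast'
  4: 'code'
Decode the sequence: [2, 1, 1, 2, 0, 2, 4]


Look up each index in the dictionary:
  2 -> 'slow'
  1 -> 'test'
  1 -> 'test'
  2 -> 'slow'
  0 -> 'hello'
  2 -> 'slow'
  4 -> 'code'

Decoded: "slow test test slow hello slow code"


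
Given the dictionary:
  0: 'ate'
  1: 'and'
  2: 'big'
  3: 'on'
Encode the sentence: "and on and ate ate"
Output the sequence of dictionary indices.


Look up each word in the dictionary:
  'and' -> 1
  'on' -> 3
  'and' -> 1
  'ate' -> 0
  'ate' -> 0

Encoded: [1, 3, 1, 0, 0]


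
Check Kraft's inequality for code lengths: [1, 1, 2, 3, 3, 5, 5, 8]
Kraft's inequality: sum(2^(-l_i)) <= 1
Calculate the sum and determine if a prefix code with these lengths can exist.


Sum = 2^(-1) + 2^(-1) + 2^(-2) + 2^(-3) + 2^(-3) + 2^(-5) + 2^(-5) + 2^(-8)
    = 0.5 + 0.5 + 0.25 + 0.125 + 0.125 + 0.03125 + 0.03125 + 0.00390625
    = 401/256 = 1.56640625
Since 1.56640625 > 1, Kraft's inequality is NOT satisfied.
A prefix code with these lengths CANNOT exist.

Kraft sum = 1.56640625. Not satisfied.


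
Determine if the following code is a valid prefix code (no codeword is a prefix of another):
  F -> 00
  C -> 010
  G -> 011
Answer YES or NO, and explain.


Checking each pair (does one codeword prefix another?):
  F='00' vs C='010': no prefix
  F='00' vs G='011': no prefix
  C='010' vs F='00': no prefix
  C='010' vs G='011': no prefix
  G='011' vs F='00': no prefix
  G='011' vs C='010': no prefix
No violation found over all pairs.

YES -- this is a valid prefix code. No codeword is a prefix of any other codeword.


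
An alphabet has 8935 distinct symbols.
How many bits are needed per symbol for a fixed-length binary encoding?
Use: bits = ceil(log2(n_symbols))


log2(8935) = 13.1253
Bracket: 2^13 = 8192 < 8935 <= 2^14 = 16384
So ceil(log2(8935)) = 14

bits = ceil(log2(8935)) = ceil(13.1253) = 14 bits


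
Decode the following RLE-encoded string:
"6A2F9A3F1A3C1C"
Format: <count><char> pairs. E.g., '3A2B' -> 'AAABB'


Expanding each <count><char> pair:
  6A -> 'AAAAAA'
  2F -> 'FF'
  9A -> 'AAAAAAAAA'
  3F -> 'FFF'
  1A -> 'A'
  3C -> 'CCC'
  1C -> 'C'

Decoded = AAAAAAFFAAAAAAAAAFFFACCCC


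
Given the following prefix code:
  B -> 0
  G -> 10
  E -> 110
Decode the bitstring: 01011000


Decoding step by step:
Bits 0 -> B
Bits 10 -> G
Bits 110 -> E
Bits 0 -> B
Bits 0 -> B


Decoded message: BGEBB


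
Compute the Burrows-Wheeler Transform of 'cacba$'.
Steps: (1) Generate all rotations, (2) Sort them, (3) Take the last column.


Rotations (sorted):
  0: $cacba -> last char: a
  1: a$cacb -> last char: b
  2: acba$c -> last char: c
  3: ba$cac -> last char: c
  4: cacba$ -> last char: $
  5: cba$ca -> last char: a


BWT = abcc$a


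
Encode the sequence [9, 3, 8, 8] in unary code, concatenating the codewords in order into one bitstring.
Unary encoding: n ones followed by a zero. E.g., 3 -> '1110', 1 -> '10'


Encode each number as n ones followed by a terminating 0:
  9 -> 1111111110 (10 bits)
  3 -> 1110 (4 bits)
  8 -> 111111110 (9 bits)
  8 -> 111111110 (9 bits)
Total length = 10 + 4 + 9 + 9 = 32 bits.

Unary([9, 3, 8, 8]) = 11111111101110111111110111111110 (32 bits)


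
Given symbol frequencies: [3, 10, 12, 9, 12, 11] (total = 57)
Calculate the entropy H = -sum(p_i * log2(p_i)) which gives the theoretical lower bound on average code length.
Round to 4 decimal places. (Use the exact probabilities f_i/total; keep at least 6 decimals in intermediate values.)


Per-symbol terms -p_i * log2(p_i) with p_i = f_i/57:
  p = 3/57 = 0.052632: log2(p) = -4.247928, -p*log2(p) = 0.223575
  p = 10/57 = 0.175439: log2(p) = -2.510962, -p*log2(p) = 0.440520
  p = 12/57 = 0.210526: log2(p) = -2.247928, -p*log2(p) = 0.473248
  p = 9/57 = 0.157895: log2(p) = -2.662965, -p*log2(p) = 0.420468
  p = 12/57 = 0.210526: log2(p) = -2.247928, -p*log2(p) = 0.473248
  p = 11/57 = 0.192982: log2(p) = -2.373458, -p*log2(p) = 0.458036
H = 0.223575 + 0.440520 + 0.473248 + 0.420468 + 0.473248 + 0.458036 = 2.489095

H = 2.4891 bits/symbol


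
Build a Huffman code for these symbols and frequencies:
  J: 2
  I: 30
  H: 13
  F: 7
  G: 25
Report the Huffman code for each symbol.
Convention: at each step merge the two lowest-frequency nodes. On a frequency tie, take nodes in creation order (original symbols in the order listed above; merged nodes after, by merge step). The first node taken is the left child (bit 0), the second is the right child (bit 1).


Huffman tree construction:
Step 1: Merge J(2) + F(7) = 9
Step 2: Merge (J+F)(9) + H(13) = 22
Step 3: Merge ((J+F)+H)(22) + G(25) = 47
Step 4: Merge I(30) + (((J+F)+H)+G)(47) = 77
Read each symbol's code off the tree from the root (left child = 0, right child = 1).

Codes:
  J: 1000 (length 4)
  I: 0 (length 1)
  H: 101 (length 3)
  F: 1001 (length 4)
  G: 11 (length 2)
Average code length: 155/77 = 2.0130 bits/symbol


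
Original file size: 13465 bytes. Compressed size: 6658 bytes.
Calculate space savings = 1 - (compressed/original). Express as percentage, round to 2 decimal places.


ratio = compressed/original = 6658/13465 = 0.494467
savings = 1 - ratio = 1 - 0.494467 = 0.505533
as a percentage: 0.505533 * 100 = 50.55%

Space savings = 1 - 6658/13465 = 50.55%


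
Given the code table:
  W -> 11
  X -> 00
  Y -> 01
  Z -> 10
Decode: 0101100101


Decoding:
01 -> Y
01 -> Y
10 -> Z
01 -> Y
01 -> Y


Result: YYZYY


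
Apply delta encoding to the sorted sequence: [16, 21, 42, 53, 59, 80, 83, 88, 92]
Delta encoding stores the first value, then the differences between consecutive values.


First value: 16
Deltas:
  21 - 16 = 5
  42 - 21 = 21
  53 - 42 = 11
  59 - 53 = 6
  80 - 59 = 21
  83 - 80 = 3
  88 - 83 = 5
  92 - 88 = 4


Delta encoded: [16, 5, 21, 11, 6, 21, 3, 5, 4]


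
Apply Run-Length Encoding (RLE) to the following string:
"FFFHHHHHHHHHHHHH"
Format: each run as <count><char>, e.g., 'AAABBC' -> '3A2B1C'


Scanning runs left to right:
  i=0: run of 'F' x 3 -> '3F'
  i=3: run of 'H' x 13 -> '13H'

RLE = 3F13H


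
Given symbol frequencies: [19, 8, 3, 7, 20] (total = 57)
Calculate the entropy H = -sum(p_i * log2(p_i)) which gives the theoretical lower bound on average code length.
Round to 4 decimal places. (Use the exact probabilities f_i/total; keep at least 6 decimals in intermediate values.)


Per-symbol terms -p_i * log2(p_i) with p_i = f_i/57:
  p = 19/57 = 0.333333: log2(p) = -1.584963, -p*log2(p) = 0.528321
  p = 8/57 = 0.140351: log2(p) = -2.832890, -p*log2(p) = 0.397599
  p = 3/57 = 0.052632: log2(p) = -4.247928, -p*log2(p) = 0.223575
  p = 7/57 = 0.122807: log2(p) = -3.025535, -p*log2(p) = 0.371557
  p = 20/57 = 0.350877: log2(p) = -1.510962, -p*log2(p) = 0.530162
H = 0.528321 + 0.397599 + 0.223575 + 0.371557 + 0.530162 = 2.051214

H = 2.0512 bits/symbol


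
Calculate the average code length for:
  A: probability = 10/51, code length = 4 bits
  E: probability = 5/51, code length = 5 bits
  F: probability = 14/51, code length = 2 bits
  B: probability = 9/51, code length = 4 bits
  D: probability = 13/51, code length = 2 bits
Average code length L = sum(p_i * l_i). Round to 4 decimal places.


Weighted contributions p_i * l_i:
  A: (10/51) * 4 = 40/51
  E: (5/51) * 5 = 25/51
  F: (14/51) * 2 = 28/51
  B: (9/51) * 4 = 36/51
  D: (13/51) * 2 = 26/51
Sum = (40 + 25 + 28 + 36 + 26)/51 = 155/51

L = 155/51 = 3.0392 bits/symbol


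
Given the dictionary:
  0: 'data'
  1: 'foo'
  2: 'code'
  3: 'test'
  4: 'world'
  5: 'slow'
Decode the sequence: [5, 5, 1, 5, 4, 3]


Look up each index in the dictionary:
  5 -> 'slow'
  5 -> 'slow'
  1 -> 'foo'
  5 -> 'slow'
  4 -> 'world'
  3 -> 'test'

Decoded: "slow slow foo slow world test"


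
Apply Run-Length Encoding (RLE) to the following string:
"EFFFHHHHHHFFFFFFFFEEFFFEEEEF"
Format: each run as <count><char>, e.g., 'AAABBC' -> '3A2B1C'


Scanning runs left to right:
  i=0: run of 'E' x 1 -> '1E'
  i=1: run of 'F' x 3 -> '3F'
  i=4: run of 'H' x 6 -> '6H'
  i=10: run of 'F' x 8 -> '8F'
  i=18: run of 'E' x 2 -> '2E'
  i=20: run of 'F' x 3 -> '3F'
  i=23: run of 'E' x 4 -> '4E'
  i=27: run of 'F' x 1 -> '1F'

RLE = 1E3F6H8F2E3F4E1F


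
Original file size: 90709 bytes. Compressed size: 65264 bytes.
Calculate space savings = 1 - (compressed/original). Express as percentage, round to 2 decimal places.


ratio = compressed/original = 65264/90709 = 0.719488
savings = 1 - ratio = 1 - 0.719488 = 0.280512
as a percentage: 0.280512 * 100 = 28.05%

Space savings = 1 - 65264/90709 = 28.05%


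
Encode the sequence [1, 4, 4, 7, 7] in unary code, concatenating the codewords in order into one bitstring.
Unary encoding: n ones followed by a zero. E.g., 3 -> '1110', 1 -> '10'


Encode each number as n ones followed by a terminating 0:
  1 -> 10 (2 bits)
  4 -> 11110 (5 bits)
  4 -> 11110 (5 bits)
  7 -> 11111110 (8 bits)
  7 -> 11111110 (8 bits)
Total length = 2 + 5 + 5 + 8 + 8 = 28 bits.

Unary([1, 4, 4, 7, 7]) = 1011110111101111111011111110 (28 bits)


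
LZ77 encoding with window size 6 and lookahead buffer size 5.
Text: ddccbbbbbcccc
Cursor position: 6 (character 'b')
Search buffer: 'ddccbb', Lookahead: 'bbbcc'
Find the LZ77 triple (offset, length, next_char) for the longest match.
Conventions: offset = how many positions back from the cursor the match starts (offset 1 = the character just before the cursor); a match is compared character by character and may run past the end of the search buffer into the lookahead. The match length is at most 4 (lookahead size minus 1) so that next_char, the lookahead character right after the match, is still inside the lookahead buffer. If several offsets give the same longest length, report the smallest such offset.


Try each offset into the search buffer:
  offset=1 (pos 5, char 'b'): match length 3
  offset=2 (pos 4, char 'b'): match length 3
  offset=3 (pos 3, char 'c'): match length 0
  offset=4 (pos 2, char 'c'): match length 0
  offset=5 (pos 1, char 'd'): match length 0
  offset=6 (pos 0, char 'd'): match length 0
Longest match has length 3, found at offsets 1, 2; take the smallest, offset 1.
next_char = character at position 6 + 3 = 9 -> 'c'

Best match: offset=1, length=3 (matching 'bbb' starting at position 5)
LZ77 triple: (1, 3, 'c')


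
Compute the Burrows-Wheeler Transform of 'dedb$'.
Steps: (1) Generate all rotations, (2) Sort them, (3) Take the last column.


Rotations (sorted):
  0: $dedb -> last char: b
  1: b$ded -> last char: d
  2: db$de -> last char: e
  3: dedb$ -> last char: $
  4: edb$d -> last char: d


BWT = bde$d


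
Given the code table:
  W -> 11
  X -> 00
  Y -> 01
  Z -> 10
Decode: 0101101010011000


Decoding:
01 -> Y
01 -> Y
10 -> Z
10 -> Z
10 -> Z
01 -> Y
10 -> Z
00 -> X


Result: YYZZZYZX


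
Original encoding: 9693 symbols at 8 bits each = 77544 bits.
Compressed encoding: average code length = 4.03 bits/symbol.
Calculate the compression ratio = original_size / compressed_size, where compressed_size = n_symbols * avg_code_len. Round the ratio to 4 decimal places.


original_size = n_symbols * orig_bits = 9693 * 8 = 77544 bits
compressed_size = n_symbols * avg_code_len = 9693 * 4.03 = 39062.79 bits
ratio = original_size / compressed_size = 77544 / 39062.79 = 1.9851

Compression ratio = 1.9851


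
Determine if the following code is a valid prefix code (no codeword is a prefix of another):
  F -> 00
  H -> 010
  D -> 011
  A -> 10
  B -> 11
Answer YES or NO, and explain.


Checking each pair (does one codeword prefix another?):
  F='00' vs H='010': no prefix
  F='00' vs D='011': no prefix
  F='00' vs A='10': no prefix
  F='00' vs B='11': no prefix
  H='010' vs F='00': no prefix
  H='010' vs D='011': no prefix
  H='010' vs A='10': no prefix
  H='010' vs B='11': no prefix
  D='011' vs F='00': no prefix
  D='011' vs H='010': no prefix
  D='011' vs A='10': no prefix
  D='011' vs B='11': no prefix
  A='10' vs F='00': no prefix
  A='10' vs H='010': no prefix
  A='10' vs D='011': no prefix
  A='10' vs B='11': no prefix
  B='11' vs F='00': no prefix
  B='11' vs H='010': no prefix
  B='11' vs D='011': no prefix
  B='11' vs A='10': no prefix
No violation found over all pairs.

YES -- this is a valid prefix code. No codeword is a prefix of any other codeword.


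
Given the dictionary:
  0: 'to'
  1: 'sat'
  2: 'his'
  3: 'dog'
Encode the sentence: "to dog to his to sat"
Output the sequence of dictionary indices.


Look up each word in the dictionary:
  'to' -> 0
  'dog' -> 3
  'to' -> 0
  'his' -> 2
  'to' -> 0
  'sat' -> 1

Encoded: [0, 3, 0, 2, 0, 1]


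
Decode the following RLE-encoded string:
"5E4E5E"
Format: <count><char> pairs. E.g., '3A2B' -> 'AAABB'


Expanding each <count><char> pair:
  5E -> 'EEEEE'
  4E -> 'EEEE'
  5E -> 'EEEEE'

Decoded = EEEEEEEEEEEEEE


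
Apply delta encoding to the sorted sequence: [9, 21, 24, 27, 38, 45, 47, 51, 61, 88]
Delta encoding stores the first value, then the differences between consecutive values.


First value: 9
Deltas:
  21 - 9 = 12
  24 - 21 = 3
  27 - 24 = 3
  38 - 27 = 11
  45 - 38 = 7
  47 - 45 = 2
  51 - 47 = 4
  61 - 51 = 10
  88 - 61 = 27


Delta encoded: [9, 12, 3, 3, 11, 7, 2, 4, 10, 27]


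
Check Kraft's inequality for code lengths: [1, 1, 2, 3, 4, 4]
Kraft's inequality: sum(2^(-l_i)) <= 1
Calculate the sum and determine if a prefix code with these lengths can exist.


Sum = 2^(-1) + 2^(-1) + 2^(-2) + 2^(-3) + 2^(-4) + 2^(-4)
    = 0.5 + 0.5 + 0.25 + 0.125 + 0.0625 + 0.0625
    = 24/16 = 1.5
Since 1.5 > 1, Kraft's inequality is NOT satisfied.
A prefix code with these lengths CANNOT exist.

Kraft sum = 1.5. Not satisfied.


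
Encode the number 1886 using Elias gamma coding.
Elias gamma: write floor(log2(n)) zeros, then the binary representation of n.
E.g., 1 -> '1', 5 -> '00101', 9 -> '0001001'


num_bits = floor(log2(1886)) + 1 = 11
leading_zeros = num_bits - 1 = 10
binary(1886) = 11101011110

Elias gamma(1886) = '0000000000' + '11101011110' = 000000000011101011110 (21 bits)


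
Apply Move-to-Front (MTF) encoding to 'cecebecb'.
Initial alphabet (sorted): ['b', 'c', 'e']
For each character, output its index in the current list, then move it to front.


MTF encoding:
'c': index 1 in ['b', 'c', 'e'] -> ['c', 'b', 'e']
'e': index 2 in ['c', 'b', 'e'] -> ['e', 'c', 'b']
'c': index 1 in ['e', 'c', 'b'] -> ['c', 'e', 'b']
'e': index 1 in ['c', 'e', 'b'] -> ['e', 'c', 'b']
'b': index 2 in ['e', 'c', 'b'] -> ['b', 'e', 'c']
'e': index 1 in ['b', 'e', 'c'] -> ['e', 'b', 'c']
'c': index 2 in ['e', 'b', 'c'] -> ['c', 'e', 'b']
'b': index 2 in ['c', 'e', 'b'] -> ['b', 'c', 'e']


Output: [1, 2, 1, 1, 2, 1, 2, 2]


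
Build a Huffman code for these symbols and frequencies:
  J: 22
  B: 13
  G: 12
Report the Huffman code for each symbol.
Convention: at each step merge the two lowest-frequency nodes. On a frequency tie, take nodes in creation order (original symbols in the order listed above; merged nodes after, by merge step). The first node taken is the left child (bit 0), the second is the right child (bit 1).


Huffman tree construction:
Step 1: Merge G(12) + B(13) = 25
Step 2: Merge J(22) + (G+B)(25) = 47
Read each symbol's code off the tree from the root (left child = 0, right child = 1).

Codes:
  J: 0 (length 1)
  B: 11 (length 2)
  G: 10 (length 2)
Average code length: 72/47 = 1.5319 bits/symbol


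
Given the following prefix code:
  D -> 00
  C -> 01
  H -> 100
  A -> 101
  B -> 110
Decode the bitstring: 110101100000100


Decoding step by step:
Bits 110 -> B
Bits 101 -> A
Bits 100 -> H
Bits 00 -> D
Bits 01 -> C
Bits 00 -> D


Decoded message: BAHDCD


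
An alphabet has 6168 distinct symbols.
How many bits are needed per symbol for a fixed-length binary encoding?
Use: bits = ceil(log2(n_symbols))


log2(6168) = 12.5906
Bracket: 2^12 = 4096 < 6168 <= 2^13 = 8192
So ceil(log2(6168)) = 13

bits = ceil(log2(6168)) = ceil(12.5906) = 13 bits


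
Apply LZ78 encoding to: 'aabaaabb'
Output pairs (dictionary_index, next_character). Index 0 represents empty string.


LZ78 encoding steps:
Dictionary: {0: ''}
Step 1: w='' (idx 0), next='a' -> output (0, 'a'), add 'a' as idx 1
Step 2: w='a' (idx 1), next='b' -> output (1, 'b'), add 'ab' as idx 2
Step 3: w='a' (idx 1), next='a' -> output (1, 'a'), add 'aa' as idx 3
Step 4: w='ab' (idx 2), next='b' -> output (2, 'b'), add 'abb' as idx 4


Encoded: [(0, 'a'), (1, 'b'), (1, 'a'), (2, 'b')]


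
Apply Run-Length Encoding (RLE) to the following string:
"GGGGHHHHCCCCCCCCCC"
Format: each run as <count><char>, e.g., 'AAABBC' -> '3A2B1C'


Scanning runs left to right:
  i=0: run of 'G' x 4 -> '4G'
  i=4: run of 'H' x 4 -> '4H'
  i=8: run of 'C' x 10 -> '10C'

RLE = 4G4H10C


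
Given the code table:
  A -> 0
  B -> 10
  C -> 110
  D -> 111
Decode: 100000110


Decoding:
10 -> B
0 -> A
0 -> A
0 -> A
0 -> A
110 -> C


Result: BAAAAC


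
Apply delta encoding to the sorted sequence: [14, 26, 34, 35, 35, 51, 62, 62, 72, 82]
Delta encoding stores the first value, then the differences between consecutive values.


First value: 14
Deltas:
  26 - 14 = 12
  34 - 26 = 8
  35 - 34 = 1
  35 - 35 = 0
  51 - 35 = 16
  62 - 51 = 11
  62 - 62 = 0
  72 - 62 = 10
  82 - 72 = 10


Delta encoded: [14, 12, 8, 1, 0, 16, 11, 0, 10, 10]


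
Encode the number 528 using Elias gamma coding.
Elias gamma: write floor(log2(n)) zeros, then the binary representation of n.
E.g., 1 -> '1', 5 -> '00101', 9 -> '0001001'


num_bits = floor(log2(528)) + 1 = 10
leading_zeros = num_bits - 1 = 9
binary(528) = 1000010000

Elias gamma(528) = '000000000' + '1000010000' = 0000000001000010000 (19 bits)


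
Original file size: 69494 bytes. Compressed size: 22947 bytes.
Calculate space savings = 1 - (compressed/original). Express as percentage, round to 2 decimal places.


ratio = compressed/original = 22947/69494 = 0.330201
savings = 1 - ratio = 1 - 0.330201 = 0.669799
as a percentage: 0.669799 * 100 = 66.98%

Space savings = 1 - 22947/69494 = 66.98%


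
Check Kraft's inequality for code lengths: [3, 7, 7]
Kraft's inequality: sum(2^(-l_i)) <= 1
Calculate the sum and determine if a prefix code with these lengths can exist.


Sum = 2^(-3) + 2^(-7) + 2^(-7)
    = 0.125 + 0.0078125 + 0.0078125
    = 18/128 = 0.140625
Since 0.140625 <= 1, Kraft's inequality IS satisfied.
A prefix code with these lengths CAN exist.

Kraft sum = 0.140625. Satisfied.


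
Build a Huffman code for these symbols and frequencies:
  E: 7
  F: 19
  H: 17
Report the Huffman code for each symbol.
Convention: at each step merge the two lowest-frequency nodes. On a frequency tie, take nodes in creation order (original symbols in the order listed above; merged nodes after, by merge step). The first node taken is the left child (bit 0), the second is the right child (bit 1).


Huffman tree construction:
Step 1: Merge E(7) + H(17) = 24
Step 2: Merge F(19) + (E+H)(24) = 43
Read each symbol's code off the tree from the root (left child = 0, right child = 1).

Codes:
  E: 10 (length 2)
  F: 0 (length 1)
  H: 11 (length 2)
Average code length: 67/43 = 1.5581 bits/symbol


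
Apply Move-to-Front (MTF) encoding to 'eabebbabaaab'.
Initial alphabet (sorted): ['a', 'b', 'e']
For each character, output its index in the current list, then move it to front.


MTF encoding:
'e': index 2 in ['a', 'b', 'e'] -> ['e', 'a', 'b']
'a': index 1 in ['e', 'a', 'b'] -> ['a', 'e', 'b']
'b': index 2 in ['a', 'e', 'b'] -> ['b', 'a', 'e']
'e': index 2 in ['b', 'a', 'e'] -> ['e', 'b', 'a']
'b': index 1 in ['e', 'b', 'a'] -> ['b', 'e', 'a']
'b': index 0 in ['b', 'e', 'a'] -> ['b', 'e', 'a']
'a': index 2 in ['b', 'e', 'a'] -> ['a', 'b', 'e']
'b': index 1 in ['a', 'b', 'e'] -> ['b', 'a', 'e']
'a': index 1 in ['b', 'a', 'e'] -> ['a', 'b', 'e']
'a': index 0 in ['a', 'b', 'e'] -> ['a', 'b', 'e']
'a': index 0 in ['a', 'b', 'e'] -> ['a', 'b', 'e']
'b': index 1 in ['a', 'b', 'e'] -> ['b', 'a', 'e']


Output: [2, 1, 2, 2, 1, 0, 2, 1, 1, 0, 0, 1]


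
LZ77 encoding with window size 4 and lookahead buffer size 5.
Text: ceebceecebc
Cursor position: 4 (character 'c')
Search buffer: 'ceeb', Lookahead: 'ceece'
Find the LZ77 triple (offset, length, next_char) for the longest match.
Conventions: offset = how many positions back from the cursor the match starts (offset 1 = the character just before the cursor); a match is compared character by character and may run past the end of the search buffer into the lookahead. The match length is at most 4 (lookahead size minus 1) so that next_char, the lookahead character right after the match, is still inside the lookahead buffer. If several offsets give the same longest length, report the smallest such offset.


Try each offset into the search buffer:
  offset=1 (pos 3, char 'b'): match length 0
  offset=2 (pos 2, char 'e'): match length 0
  offset=3 (pos 1, char 'e'): match length 0
  offset=4 (pos 0, char 'c'): match length 3
Longest match has length 3 at offset 4.
next_char = character at position 4 + 3 = 7 -> 'c'

Best match: offset=4, length=3 (matching 'cee' starting at position 0)
LZ77 triple: (4, 3, 'c')


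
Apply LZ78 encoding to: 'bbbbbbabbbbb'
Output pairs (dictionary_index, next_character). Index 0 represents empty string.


LZ78 encoding steps:
Dictionary: {0: ''}
Step 1: w='' (idx 0), next='b' -> output (0, 'b'), add 'b' as idx 1
Step 2: w='b' (idx 1), next='b' -> output (1, 'b'), add 'bb' as idx 2
Step 3: w='bb' (idx 2), next='b' -> output (2, 'b'), add 'bbb' as idx 3
Step 4: w='' (idx 0), next='a' -> output (0, 'a'), add 'a' as idx 4
Step 5: w='bbb' (idx 3), next='b' -> output (3, 'b'), add 'bbbb' as idx 5
Step 6: w='b' (idx 1), end of input -> output (1, '')


Encoded: [(0, 'b'), (1, 'b'), (2, 'b'), (0, 'a'), (3, 'b'), (1, '')]


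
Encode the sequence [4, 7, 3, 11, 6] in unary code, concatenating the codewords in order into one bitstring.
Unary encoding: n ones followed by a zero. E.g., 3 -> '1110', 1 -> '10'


Encode each number as n ones followed by a terminating 0:
  4 -> 11110 (5 bits)
  7 -> 11111110 (8 bits)
  3 -> 1110 (4 bits)
  11 -> 111111111110 (12 bits)
  6 -> 1111110 (7 bits)
Total length = 5 + 8 + 4 + 12 + 7 = 36 bits.

Unary([4, 7, 3, 11, 6]) = 111101111111011101111111111101111110 (36 bits)


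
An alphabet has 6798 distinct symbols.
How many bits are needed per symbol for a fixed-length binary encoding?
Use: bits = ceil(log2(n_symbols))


log2(6798) = 12.7309
Bracket: 2^12 = 4096 < 6798 <= 2^13 = 8192
So ceil(log2(6798)) = 13

bits = ceil(log2(6798)) = ceil(12.7309) = 13 bits


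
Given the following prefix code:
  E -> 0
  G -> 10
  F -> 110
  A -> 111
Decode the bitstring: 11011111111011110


Decoding step by step:
Bits 110 -> F
Bits 111 -> A
Bits 111 -> A
Bits 110 -> F
Bits 111 -> A
Bits 10 -> G


Decoded message: FAAFAG


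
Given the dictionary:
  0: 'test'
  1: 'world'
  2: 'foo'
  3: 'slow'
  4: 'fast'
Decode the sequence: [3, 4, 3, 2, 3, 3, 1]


Look up each index in the dictionary:
  3 -> 'slow'
  4 -> 'fast'
  3 -> 'slow'
  2 -> 'foo'
  3 -> 'slow'
  3 -> 'slow'
  1 -> 'world'

Decoded: "slow fast slow foo slow slow world"


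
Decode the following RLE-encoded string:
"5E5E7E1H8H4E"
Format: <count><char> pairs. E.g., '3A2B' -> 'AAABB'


Expanding each <count><char> pair:
  5E -> 'EEEEE'
  5E -> 'EEEEE'
  7E -> 'EEEEEEE'
  1H -> 'H'
  8H -> 'HHHHHHHH'
  4E -> 'EEEE'

Decoded = EEEEEEEEEEEEEEEEEHHHHHHHHHEEEE


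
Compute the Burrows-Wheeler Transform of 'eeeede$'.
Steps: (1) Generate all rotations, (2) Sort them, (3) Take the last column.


Rotations (sorted):
  0: $eeeede -> last char: e
  1: de$eeee -> last char: e
  2: e$eeeed -> last char: d
  3: ede$eee -> last char: e
  4: eede$ee -> last char: e
  5: eeede$e -> last char: e
  6: eeeede$ -> last char: $


BWT = eedeee$


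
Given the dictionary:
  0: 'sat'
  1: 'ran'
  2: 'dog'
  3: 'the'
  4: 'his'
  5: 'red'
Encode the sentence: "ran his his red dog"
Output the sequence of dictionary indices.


Look up each word in the dictionary:
  'ran' -> 1
  'his' -> 4
  'his' -> 4
  'red' -> 5
  'dog' -> 2

Encoded: [1, 4, 4, 5, 2]


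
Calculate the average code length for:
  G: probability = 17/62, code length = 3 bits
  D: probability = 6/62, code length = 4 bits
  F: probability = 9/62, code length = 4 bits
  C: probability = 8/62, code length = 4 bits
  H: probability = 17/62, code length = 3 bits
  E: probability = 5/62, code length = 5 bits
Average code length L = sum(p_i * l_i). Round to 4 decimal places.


Weighted contributions p_i * l_i:
  G: (17/62) * 3 = 51/62
  D: (6/62) * 4 = 24/62
  F: (9/62) * 4 = 36/62
  C: (8/62) * 4 = 32/62
  H: (17/62) * 3 = 51/62
  E: (5/62) * 5 = 25/62
Sum = (51 + 24 + 36 + 32 + 51 + 25)/62 = 219/62

L = 219/62 = 3.5323 bits/symbol


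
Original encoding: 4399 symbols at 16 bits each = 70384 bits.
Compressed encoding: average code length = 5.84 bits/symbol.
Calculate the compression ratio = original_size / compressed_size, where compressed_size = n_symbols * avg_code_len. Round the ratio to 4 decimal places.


original_size = n_symbols * orig_bits = 4399 * 16 = 70384 bits
compressed_size = n_symbols * avg_code_len = 4399 * 5.84 = 25690.16 bits
ratio = original_size / compressed_size = 70384 / 25690.16 = 2.7397

Compression ratio = 2.7397


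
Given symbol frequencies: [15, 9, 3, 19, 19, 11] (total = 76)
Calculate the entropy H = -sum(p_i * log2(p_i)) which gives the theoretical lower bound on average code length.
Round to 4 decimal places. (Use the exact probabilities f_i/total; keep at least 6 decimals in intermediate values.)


Per-symbol terms -p_i * log2(p_i) with p_i = f_i/76:
  p = 15/76 = 0.197368: log2(p) = -2.341037, -p*log2(p) = 0.462047
  p = 9/76 = 0.118421: log2(p) = -3.078003, -p*log2(p) = 0.364500
  p = 3/76 = 0.039474: log2(p) = -4.662965, -p*log2(p) = 0.184064
  p = 19/76 = 0.250000: log2(p) = -2.000000, -p*log2(p) = 0.500000
  p = 19/76 = 0.250000: log2(p) = -2.000000, -p*log2(p) = 0.500000
  p = 11/76 = 0.144737: log2(p) = -2.788496, -p*log2(p) = 0.403598
H = 0.462047 + 0.364500 + 0.184064 + 0.500000 + 0.500000 + 0.403598 = 2.414209

H = 2.4142 bits/symbol


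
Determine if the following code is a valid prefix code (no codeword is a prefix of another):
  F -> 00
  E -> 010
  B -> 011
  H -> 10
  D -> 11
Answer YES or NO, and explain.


Checking each pair (does one codeword prefix another?):
  F='00' vs E='010': no prefix
  F='00' vs B='011': no prefix
  F='00' vs H='10': no prefix
  F='00' vs D='11': no prefix
  E='010' vs F='00': no prefix
  E='010' vs B='011': no prefix
  E='010' vs H='10': no prefix
  E='010' vs D='11': no prefix
  B='011' vs F='00': no prefix
  B='011' vs E='010': no prefix
  B='011' vs H='10': no prefix
  B='011' vs D='11': no prefix
  H='10' vs F='00': no prefix
  H='10' vs E='010': no prefix
  H='10' vs B='011': no prefix
  H='10' vs D='11': no prefix
  D='11' vs F='00': no prefix
  D='11' vs E='010': no prefix
  D='11' vs B='011': no prefix
  D='11' vs H='10': no prefix
No violation found over all pairs.

YES -- this is a valid prefix code. No codeword is a prefix of any other codeword.


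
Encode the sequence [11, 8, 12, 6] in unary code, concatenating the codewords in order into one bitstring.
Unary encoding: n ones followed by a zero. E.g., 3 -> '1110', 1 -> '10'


Encode each number as n ones followed by a terminating 0:
  11 -> 111111111110 (12 bits)
  8 -> 111111110 (9 bits)
  12 -> 1111111111110 (13 bits)
  6 -> 1111110 (7 bits)
Total length = 12 + 9 + 13 + 7 = 41 bits.

Unary([11, 8, 12, 6]) = 11111111111011111111011111111111101111110 (41 bits)


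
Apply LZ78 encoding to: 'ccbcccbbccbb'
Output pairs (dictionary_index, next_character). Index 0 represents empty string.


LZ78 encoding steps:
Dictionary: {0: ''}
Step 1: w='' (idx 0), next='c' -> output (0, 'c'), add 'c' as idx 1
Step 2: w='c' (idx 1), next='b' -> output (1, 'b'), add 'cb' as idx 2
Step 3: w='c' (idx 1), next='c' -> output (1, 'c'), add 'cc' as idx 3
Step 4: w='cb' (idx 2), next='b' -> output (2, 'b'), add 'cbb' as idx 4
Step 5: w='cc' (idx 3), next='b' -> output (3, 'b'), add 'ccb' as idx 5
Step 6: w='' (idx 0), next='b' -> output (0, 'b'), add 'b' as idx 6


Encoded: [(0, 'c'), (1, 'b'), (1, 'c'), (2, 'b'), (3, 'b'), (0, 'b')]


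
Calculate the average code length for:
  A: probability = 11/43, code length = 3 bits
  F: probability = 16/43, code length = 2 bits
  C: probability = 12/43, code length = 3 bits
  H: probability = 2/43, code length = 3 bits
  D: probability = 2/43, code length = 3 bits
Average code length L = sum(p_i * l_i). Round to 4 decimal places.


Weighted contributions p_i * l_i:
  A: (11/43) * 3 = 33/43
  F: (16/43) * 2 = 32/43
  C: (12/43) * 3 = 36/43
  H: (2/43) * 3 = 6/43
  D: (2/43) * 3 = 6/43
Sum = (33 + 32 + 36 + 6 + 6)/43 = 113/43

L = 113/43 = 2.6279 bits/symbol


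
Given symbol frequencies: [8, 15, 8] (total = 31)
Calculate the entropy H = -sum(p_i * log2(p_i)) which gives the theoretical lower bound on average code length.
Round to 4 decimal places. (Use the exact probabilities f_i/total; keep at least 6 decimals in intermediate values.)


Per-symbol terms -p_i * log2(p_i) with p_i = f_i/31:
  p = 8/31 = 0.258065: log2(p) = -1.954196, -p*log2(p) = 0.504309
  p = 15/31 = 0.483871: log2(p) = -1.047306, -p*log2(p) = 0.506761
  p = 8/31 = 0.258065: log2(p) = -1.954196, -p*log2(p) = 0.504309
H = 0.504309 + 0.506761 + 0.504309 = 1.515379

H = 1.5154 bits/symbol


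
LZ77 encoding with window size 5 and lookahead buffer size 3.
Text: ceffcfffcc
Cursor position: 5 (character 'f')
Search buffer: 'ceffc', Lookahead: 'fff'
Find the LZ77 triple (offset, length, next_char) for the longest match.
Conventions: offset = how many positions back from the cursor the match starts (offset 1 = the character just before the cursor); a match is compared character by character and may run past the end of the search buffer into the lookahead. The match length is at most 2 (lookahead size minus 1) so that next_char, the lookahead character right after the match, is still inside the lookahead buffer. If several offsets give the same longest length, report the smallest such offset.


Try each offset into the search buffer:
  offset=1 (pos 4, char 'c'): match length 0
  offset=2 (pos 3, char 'f'): match length 1
  offset=3 (pos 2, char 'f'): match length 2
  offset=4 (pos 1, char 'e'): match length 0
  offset=5 (pos 0, char 'c'): match length 0
Longest match has length 2 at offset 3.
next_char = character at position 5 + 2 = 7 -> 'f'

Best match: offset=3, length=2 (matching 'ff' starting at position 2)
LZ77 triple: (3, 2, 'f')


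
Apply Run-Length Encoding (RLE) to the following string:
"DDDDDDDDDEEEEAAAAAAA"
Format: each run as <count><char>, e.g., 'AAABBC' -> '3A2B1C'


Scanning runs left to right:
  i=0: run of 'D' x 9 -> '9D'
  i=9: run of 'E' x 4 -> '4E'
  i=13: run of 'A' x 7 -> '7A'

RLE = 9D4E7A


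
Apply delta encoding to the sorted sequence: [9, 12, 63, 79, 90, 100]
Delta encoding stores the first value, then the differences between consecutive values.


First value: 9
Deltas:
  12 - 9 = 3
  63 - 12 = 51
  79 - 63 = 16
  90 - 79 = 11
  100 - 90 = 10


Delta encoded: [9, 3, 51, 16, 11, 10]


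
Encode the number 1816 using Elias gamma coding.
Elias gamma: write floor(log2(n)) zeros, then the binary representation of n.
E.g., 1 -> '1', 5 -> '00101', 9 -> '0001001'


num_bits = floor(log2(1816)) + 1 = 11
leading_zeros = num_bits - 1 = 10
binary(1816) = 11100011000

Elias gamma(1816) = '0000000000' + '11100011000' = 000000000011100011000 (21 bits)


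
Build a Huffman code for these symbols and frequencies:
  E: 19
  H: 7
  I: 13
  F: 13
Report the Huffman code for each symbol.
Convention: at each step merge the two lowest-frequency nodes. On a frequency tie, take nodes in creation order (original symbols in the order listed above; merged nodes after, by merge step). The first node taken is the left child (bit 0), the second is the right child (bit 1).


Huffman tree construction:
Step 1: Merge H(7) + I(13) = 20
Step 2: Merge F(13) + E(19) = 32
Step 3: Merge (H+I)(20) + (F+E)(32) = 52
Read each symbol's code off the tree from the root (left child = 0, right child = 1).

Codes:
  E: 11 (length 2)
  H: 00 (length 2)
  I: 01 (length 2)
  F: 10 (length 2)
Average code length: 104/52 = 2.0000 bits/symbol


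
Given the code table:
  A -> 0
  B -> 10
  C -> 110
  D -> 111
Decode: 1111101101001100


Decoding:
111 -> D
110 -> C
110 -> C
10 -> B
0 -> A
110 -> C
0 -> A


Result: DCCBACA


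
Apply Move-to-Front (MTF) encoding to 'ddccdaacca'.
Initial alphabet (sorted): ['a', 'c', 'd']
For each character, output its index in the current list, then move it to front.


MTF encoding:
'd': index 2 in ['a', 'c', 'd'] -> ['d', 'a', 'c']
'd': index 0 in ['d', 'a', 'c'] -> ['d', 'a', 'c']
'c': index 2 in ['d', 'a', 'c'] -> ['c', 'd', 'a']
'c': index 0 in ['c', 'd', 'a'] -> ['c', 'd', 'a']
'd': index 1 in ['c', 'd', 'a'] -> ['d', 'c', 'a']
'a': index 2 in ['d', 'c', 'a'] -> ['a', 'd', 'c']
'a': index 0 in ['a', 'd', 'c'] -> ['a', 'd', 'c']
'c': index 2 in ['a', 'd', 'c'] -> ['c', 'a', 'd']
'c': index 0 in ['c', 'a', 'd'] -> ['c', 'a', 'd']
'a': index 1 in ['c', 'a', 'd'] -> ['a', 'c', 'd']


Output: [2, 0, 2, 0, 1, 2, 0, 2, 0, 1]


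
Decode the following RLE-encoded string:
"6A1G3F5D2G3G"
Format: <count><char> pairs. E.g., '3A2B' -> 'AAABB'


Expanding each <count><char> pair:
  6A -> 'AAAAAA'
  1G -> 'G'
  3F -> 'FFF'
  5D -> 'DDDDD'
  2G -> 'GG'
  3G -> 'GGG'

Decoded = AAAAAAGFFFDDDDDGGGGG


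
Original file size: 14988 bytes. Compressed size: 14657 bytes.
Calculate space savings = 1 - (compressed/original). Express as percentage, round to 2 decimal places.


ratio = compressed/original = 14657/14988 = 0.977916
savings = 1 - ratio = 1 - 0.977916 = 0.022084
as a percentage: 0.022084 * 100 = 2.21%

Space savings = 1 - 14657/14988 = 2.21%


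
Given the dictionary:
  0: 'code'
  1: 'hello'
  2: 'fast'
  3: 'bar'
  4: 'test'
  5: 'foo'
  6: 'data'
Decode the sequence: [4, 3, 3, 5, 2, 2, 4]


Look up each index in the dictionary:
  4 -> 'test'
  3 -> 'bar'
  3 -> 'bar'
  5 -> 'foo'
  2 -> 'fast'
  2 -> 'fast'
  4 -> 'test'

Decoded: "test bar bar foo fast fast test"


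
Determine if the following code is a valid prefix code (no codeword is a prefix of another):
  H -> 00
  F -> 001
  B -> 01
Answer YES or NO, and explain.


Checking each pair (does one codeword prefix another?):
  H='00' vs F='001': prefix -- VIOLATION

NO -- this is NOT a valid prefix code. H (00) is a prefix of F (001).


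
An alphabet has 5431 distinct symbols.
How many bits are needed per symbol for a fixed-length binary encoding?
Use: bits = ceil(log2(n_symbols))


log2(5431) = 12.407
Bracket: 2^12 = 4096 < 5431 <= 2^13 = 8192
So ceil(log2(5431)) = 13

bits = ceil(log2(5431)) = ceil(12.407) = 13 bits


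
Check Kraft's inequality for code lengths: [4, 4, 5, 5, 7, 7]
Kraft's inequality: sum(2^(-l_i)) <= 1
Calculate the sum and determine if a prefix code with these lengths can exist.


Sum = 2^(-4) + 2^(-4) + 2^(-5) + 2^(-5) + 2^(-7) + 2^(-7)
    = 0.0625 + 0.0625 + 0.03125 + 0.03125 + 0.0078125 + 0.0078125
    = 26/128 = 0.203125
Since 0.203125 <= 1, Kraft's inequality IS satisfied.
A prefix code with these lengths CAN exist.

Kraft sum = 0.203125. Satisfied.


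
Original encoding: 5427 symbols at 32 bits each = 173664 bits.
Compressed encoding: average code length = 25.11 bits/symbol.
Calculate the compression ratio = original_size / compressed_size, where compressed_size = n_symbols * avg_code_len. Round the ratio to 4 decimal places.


original_size = n_symbols * orig_bits = 5427 * 32 = 173664 bits
compressed_size = n_symbols * avg_code_len = 5427 * 25.11 = 136271.97 bits
ratio = original_size / compressed_size = 173664 / 136271.97 = 1.2744

Compression ratio = 1.2744


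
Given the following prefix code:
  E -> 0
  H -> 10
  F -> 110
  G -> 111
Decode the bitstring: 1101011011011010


Decoding step by step:
Bits 110 -> F
Bits 10 -> H
Bits 110 -> F
Bits 110 -> F
Bits 110 -> F
Bits 10 -> H


Decoded message: FHFFFH


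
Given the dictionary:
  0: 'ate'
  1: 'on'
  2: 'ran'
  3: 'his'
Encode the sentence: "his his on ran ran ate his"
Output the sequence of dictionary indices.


Look up each word in the dictionary:
  'his' -> 3
  'his' -> 3
  'on' -> 1
  'ran' -> 2
  'ran' -> 2
  'ate' -> 0
  'his' -> 3

Encoded: [3, 3, 1, 2, 2, 0, 3]


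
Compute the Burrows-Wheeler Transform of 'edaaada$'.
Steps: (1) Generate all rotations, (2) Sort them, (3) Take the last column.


Rotations (sorted):
  0: $edaaada -> last char: a
  1: a$edaaad -> last char: d
  2: aaada$ed -> last char: d
  3: aada$eda -> last char: a
  4: ada$edaa -> last char: a
  5: da$edaaa -> last char: a
  6: daaada$e -> last char: e
  7: edaaada$ -> last char: $


BWT = addaaae$


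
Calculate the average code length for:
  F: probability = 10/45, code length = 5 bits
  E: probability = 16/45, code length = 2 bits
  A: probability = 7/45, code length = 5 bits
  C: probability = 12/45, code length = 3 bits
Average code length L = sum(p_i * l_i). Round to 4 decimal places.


Weighted contributions p_i * l_i:
  F: (10/45) * 5 = 50/45
  E: (16/45) * 2 = 32/45
  A: (7/45) * 5 = 35/45
  C: (12/45) * 3 = 36/45
Sum = (50 + 32 + 35 + 36)/45 = 153/45

L = 153/45 = 3.4000 bits/symbol


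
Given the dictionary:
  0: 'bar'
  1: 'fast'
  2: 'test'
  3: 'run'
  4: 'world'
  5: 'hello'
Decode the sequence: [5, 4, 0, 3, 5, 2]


Look up each index in the dictionary:
  5 -> 'hello'
  4 -> 'world'
  0 -> 'bar'
  3 -> 'run'
  5 -> 'hello'
  2 -> 'test'

Decoded: "hello world bar run hello test"


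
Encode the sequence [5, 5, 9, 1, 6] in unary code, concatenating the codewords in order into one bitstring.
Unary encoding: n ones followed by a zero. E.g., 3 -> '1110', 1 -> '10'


Encode each number as n ones followed by a terminating 0:
  5 -> 111110 (6 bits)
  5 -> 111110 (6 bits)
  9 -> 1111111110 (10 bits)
  1 -> 10 (2 bits)
  6 -> 1111110 (7 bits)
Total length = 6 + 6 + 10 + 2 + 7 = 31 bits.

Unary([5, 5, 9, 1, 6]) = 1111101111101111111110101111110 (31 bits)


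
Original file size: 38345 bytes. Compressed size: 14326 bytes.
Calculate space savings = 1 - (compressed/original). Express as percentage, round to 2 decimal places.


ratio = compressed/original = 14326/38345 = 0.373608
savings = 1 - ratio = 1 - 0.373608 = 0.626392
as a percentage: 0.626392 * 100 = 62.64%

Space savings = 1 - 14326/38345 = 62.64%


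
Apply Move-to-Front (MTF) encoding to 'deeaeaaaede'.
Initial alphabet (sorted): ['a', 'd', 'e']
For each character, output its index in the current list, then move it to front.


MTF encoding:
'd': index 1 in ['a', 'd', 'e'] -> ['d', 'a', 'e']
'e': index 2 in ['d', 'a', 'e'] -> ['e', 'd', 'a']
'e': index 0 in ['e', 'd', 'a'] -> ['e', 'd', 'a']
'a': index 2 in ['e', 'd', 'a'] -> ['a', 'e', 'd']
'e': index 1 in ['a', 'e', 'd'] -> ['e', 'a', 'd']
'a': index 1 in ['e', 'a', 'd'] -> ['a', 'e', 'd']
'a': index 0 in ['a', 'e', 'd'] -> ['a', 'e', 'd']
'a': index 0 in ['a', 'e', 'd'] -> ['a', 'e', 'd']
'e': index 1 in ['a', 'e', 'd'] -> ['e', 'a', 'd']
'd': index 2 in ['e', 'a', 'd'] -> ['d', 'e', 'a']
'e': index 1 in ['d', 'e', 'a'] -> ['e', 'd', 'a']


Output: [1, 2, 0, 2, 1, 1, 0, 0, 1, 2, 1]


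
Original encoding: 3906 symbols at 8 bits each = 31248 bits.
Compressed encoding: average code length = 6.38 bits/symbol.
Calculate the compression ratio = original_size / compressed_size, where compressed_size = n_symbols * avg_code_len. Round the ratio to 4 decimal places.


original_size = n_symbols * orig_bits = 3906 * 8 = 31248 bits
compressed_size = n_symbols * avg_code_len = 3906 * 6.38 = 24920.28 bits
ratio = original_size / compressed_size = 31248 / 24920.28 = 1.2539

Compression ratio = 1.2539
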